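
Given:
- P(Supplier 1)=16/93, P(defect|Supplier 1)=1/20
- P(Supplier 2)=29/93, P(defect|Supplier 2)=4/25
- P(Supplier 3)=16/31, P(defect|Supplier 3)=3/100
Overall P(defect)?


P(B) = Σ P(B|Aᵢ)×P(Aᵢ)
  1/20×16/93 = 4/465
  4/25×29/93 = 116/2325
  3/100×16/31 = 12/775
Sum = 172/2325

P(defect) = 172/2325 ≈ 7.40%


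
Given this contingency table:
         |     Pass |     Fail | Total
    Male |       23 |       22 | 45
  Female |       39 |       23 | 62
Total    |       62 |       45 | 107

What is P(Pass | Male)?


P(Pass | Male) = 23/(23+22) = 23/45

P(Pass|Male) = 23/45 ≈ 51.11%


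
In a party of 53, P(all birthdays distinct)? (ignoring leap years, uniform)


P(all different) = Π(365-i)/365 for i=0..52
= (365/365)×(364/365)×...×(313/365)
= 0.018862

P ≈ 0.0189 ≈ 1.89%


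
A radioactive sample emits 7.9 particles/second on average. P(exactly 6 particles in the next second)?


Poisson(λ=7.9): P(X=6) = e^(-λ)×λ^k/k!
= e^(-7.9) × 7.9^6 / 6!
≈ 0.0003707435405 × 243087.455521 / 720 ≈ 0.125171

P(X=6) ≈ 0.125171 ≈ 12.52%


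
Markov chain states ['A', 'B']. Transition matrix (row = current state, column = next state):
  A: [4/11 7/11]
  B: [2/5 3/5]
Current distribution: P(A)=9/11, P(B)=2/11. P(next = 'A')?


P(next=A) = Σᵢ P(now=i)×P(i→A)
= 9/11×4/11 + 2/11×2/5
= 36/121 + 4/55 = 224/605

P = 224/605 ≈ 0.3702


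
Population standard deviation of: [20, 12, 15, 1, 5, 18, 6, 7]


Mean = 84/8 = 21/2
  (20-21/2)²=361/4
  (12-21/2)²=9/4
  (15-21/2)²=81/4
  (1-21/2)²=361/4
  (5-21/2)²=121/4
  (18-21/2)²=225/4
  (6-21/2)²=81/4
  (7-21/2)²=49/4
Σ(x-μ)² = 322
σ² = 322/8 = 161/4

σ = √(161/4) ≈ 6.3443


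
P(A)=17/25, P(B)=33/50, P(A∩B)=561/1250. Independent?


P(A)×P(B) = 561/1250
P(A∩B) = 561/1250
Equal ✓ → Independent

Yes, independent


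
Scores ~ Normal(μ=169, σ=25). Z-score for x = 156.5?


z = (x - μ)/σ = (156.5 - 169)/25 = -0.5

z = -0.5


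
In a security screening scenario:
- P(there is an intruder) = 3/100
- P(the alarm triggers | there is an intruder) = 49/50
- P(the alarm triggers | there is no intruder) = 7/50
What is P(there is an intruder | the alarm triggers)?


Using Bayes' theorem:
P(A|B) = P(B|A)·P(A) / P(B)

P(the alarm triggers) = 49/50 × 3/100 + 7/50 × 97/100
= 147/5000 + 679/5000 = 413/2500

P(there is an intruder|the alarm triggers) = (147/5000) / (413/2500) = 21/118

P(there is an intruder|the alarm triggers) = 21/118 ≈ 17.80%


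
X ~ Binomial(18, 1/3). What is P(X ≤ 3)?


P(X ≤ 3) = Σ P(X=i) for i=0..3
P(X=0) = 262144/387420489
P(X=1) = 262144/43046721
P(X=2) = 1114112/43046721
P(X=3) = 8912896/129140163
Sum = 39387136/387420489

P(X ≤ 3) = 39387136/387420489 ≈ 10.17%


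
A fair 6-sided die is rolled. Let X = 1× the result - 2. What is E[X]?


E[die] = (1+6)/2 = 7/2
E[X] = 1×7/2 - 2 = 3/2

E[X] = 3/2


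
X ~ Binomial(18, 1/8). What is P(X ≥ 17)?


P(X ≥ 17) = Σ P(X=i) for i=17..18
P(X=17) = 63/9007199254740992
P(X=18) = 1/18014398509481984
Sum = 127/18014398509481984

P(X ≥ 17) = 127/18014398509481984 ≈ 0.00%


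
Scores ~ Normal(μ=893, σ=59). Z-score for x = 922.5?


z = (x - μ)/σ = (922.5 - 893)/59 = 0.5

z = 0.5


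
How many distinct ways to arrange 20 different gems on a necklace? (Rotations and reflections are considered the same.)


Free circular arrangements: rotations and reflections both identified.
(n-1)!/2 = 19!/2 = 121645100408832000/2 = 60822550204416000

60822550204416000


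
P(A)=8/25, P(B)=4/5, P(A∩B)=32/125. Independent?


P(A)×P(B) = 32/125
P(A∩B) = 32/125
Equal ✓ → Independent

Yes, independent


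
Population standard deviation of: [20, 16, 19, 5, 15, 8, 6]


Mean = 89/7
  (20-89/7)²=2601/49
  (16-89/7)²=529/49
  (19-89/7)²=1936/49
  (5-89/7)²=2916/49
  (15-89/7)²=256/49
  (8-89/7)²=1089/49
  (6-89/7)²=2209/49
Σ(x-μ)² = 1648/7
σ² = (1648/7)/7 = 1648/49

σ = √(1648/49) ≈ 5.7994


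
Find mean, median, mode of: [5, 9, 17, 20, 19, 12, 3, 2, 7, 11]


Sorted: [2, 3, 5, 7, 9, 11, 12, 17, 19, 20]
Mean = 105/10 = 21/2
Median = 10
Freq: {5: 1, 9: 1, 17: 1, 20: 1, 19: 1, 12: 1, 3: 1, 2: 1, 7: 1, 11: 1}
Mode: No mode

Mean=21/2, Median=10, Mode=No mode


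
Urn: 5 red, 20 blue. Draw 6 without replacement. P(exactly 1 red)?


Hypergeometric: C(5,1)×C(20,5)/C(25,6)
= 5×15504/177100 = 3876/8855

P(X=1) = 3876/8855 ≈ 43.77%


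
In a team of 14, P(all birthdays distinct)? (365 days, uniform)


P(all different) = Π(365-i)/365 for i=0..13
= (365/365)×(364/365)×...×(352/365)
= 0.776897

P ≈ 0.7769 ≈ 77.69%


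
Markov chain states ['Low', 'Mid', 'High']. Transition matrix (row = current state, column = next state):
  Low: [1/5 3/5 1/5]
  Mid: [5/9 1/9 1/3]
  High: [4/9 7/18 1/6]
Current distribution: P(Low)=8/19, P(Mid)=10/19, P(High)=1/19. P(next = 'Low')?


P(next=Low) = Σᵢ P(now=i)×P(i→Low)
= 8/19×1/5 + 10/19×5/9 + 1/19×4/9
= 8/95 + 50/171 + 4/171 = 2/5

P = 2/5 ≈ 0.4000


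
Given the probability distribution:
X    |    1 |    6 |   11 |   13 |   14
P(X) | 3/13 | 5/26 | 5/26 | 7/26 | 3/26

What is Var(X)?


E[X] = 112/13
E[X²] = 1281/13
Var(X) = E[X²] - (E[X])² = 1281/13 - 12544/169 = 4109/169

Var(X) = 4109/169 ≈ 24.3136


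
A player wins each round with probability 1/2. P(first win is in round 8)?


Geometric: P(X=8) = (1-p)^(k-1)×p = (1/2)^7×1/2 = 1/256

P(X=8) = 1/256 ≈ 0.39%


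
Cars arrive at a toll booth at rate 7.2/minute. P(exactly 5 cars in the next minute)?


Poisson(λ=7.2): P(X=5) = e^(-λ)×λ^k/k!
= e^(-7.2) × 7.2^5 / 5!
≈ 0.0007465858084 × 19349.17632 / 120 ≈ 0.120382

P(X=5) ≈ 0.120382 ≈ 12.04%


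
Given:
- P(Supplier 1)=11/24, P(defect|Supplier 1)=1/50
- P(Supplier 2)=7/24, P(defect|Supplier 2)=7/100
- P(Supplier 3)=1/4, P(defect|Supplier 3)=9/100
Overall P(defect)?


P(B) = Σ P(B|Aᵢ)×P(Aᵢ)
  1/50×11/24 = 11/1200
  7/100×7/24 = 49/2400
  9/100×1/4 = 9/400
Sum = 5/96

P(defect) = 5/96 ≈ 5.21%


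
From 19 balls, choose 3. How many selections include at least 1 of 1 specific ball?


Complement: C(19,3) - C(18,3) = 969 - 816 = 153

153


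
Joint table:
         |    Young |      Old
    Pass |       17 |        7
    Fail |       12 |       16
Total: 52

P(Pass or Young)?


P(Pass∨Young) = P(Pass) + P(Young) - P(Pass∧Young)
= (24 + 29 - 17)/52 = 36/52 = 9/13

P = 9/13 ≈ 69.23%


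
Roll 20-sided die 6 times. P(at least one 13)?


P(no 13)^6 = (19/20)^6 = 47045881/64000000
P(≥1) = 1 - 47045881/64000000 = 16954119/64000000

P = 16954119/64000000 ≈ 26.49%


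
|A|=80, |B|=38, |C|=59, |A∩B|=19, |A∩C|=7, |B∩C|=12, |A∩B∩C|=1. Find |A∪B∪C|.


|A∪B∪C| = 80+38+59-19-7-12+1 = 140

|A∪B∪C| = 140


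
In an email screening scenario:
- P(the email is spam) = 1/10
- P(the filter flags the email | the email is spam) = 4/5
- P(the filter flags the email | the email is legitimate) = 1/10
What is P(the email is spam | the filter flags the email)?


Using Bayes' theorem:
P(A|B) = P(B|A)·P(A) / P(B)

P(the filter flags the email) = 4/5 × 1/10 + 1/10 × 9/10
= 2/25 + 9/100 = 17/100

P(the email is spam|the filter flags the email) = (2/25) / (17/100) = 8/17

P(the email is spam|the filter flags the email) = 8/17 ≈ 47.06%


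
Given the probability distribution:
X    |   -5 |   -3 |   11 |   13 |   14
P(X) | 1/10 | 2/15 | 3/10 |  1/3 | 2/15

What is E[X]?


E[X] = Σ x·P(X=x)
= (-5)×(1/10) + (-3)×(2/15) + (11)×(3/10) + (13)×(1/3) + (14)×(2/15)
= 43/5

E[X] = 43/5


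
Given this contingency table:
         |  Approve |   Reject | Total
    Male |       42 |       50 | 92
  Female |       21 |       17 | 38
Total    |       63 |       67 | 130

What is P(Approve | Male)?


P(Approve | Male) = 42/(42+50) = 42/92 = 21/46

P(Approve|Male) = 21/46 ≈ 45.65%


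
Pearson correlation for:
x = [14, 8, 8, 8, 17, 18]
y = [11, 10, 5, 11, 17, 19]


n=6, Σx=73, Σy=73, Σxy=993, Σx²=1001, Σy²=1017
r = (6×993 - 73×73)/√((6×1001 - 73²)(6×1017 - 73²))
= 629/√(677×773) = 629/√523321 ≈ 629/723.4093 ≈ 0.8695

r ≈ 0.8695


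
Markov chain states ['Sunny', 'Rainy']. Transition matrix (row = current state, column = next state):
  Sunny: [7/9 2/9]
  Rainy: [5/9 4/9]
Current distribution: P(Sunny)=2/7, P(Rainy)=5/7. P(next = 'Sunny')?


P(next=Sunny) = Σᵢ P(now=i)×P(i→Sunny)
= 2/7×7/9 + 5/7×5/9
= 2/9 + 25/63 = 13/21

P = 13/21 ≈ 0.6190


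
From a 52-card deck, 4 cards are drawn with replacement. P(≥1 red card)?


P(not a red card) = 26/52 = 1/2
P(none in 4 draws) = (1/2)^4 = 1/16
P(≥1 red card) = 1 - 1/16 = 15/16

P = 15/16 ≈ 93.75%


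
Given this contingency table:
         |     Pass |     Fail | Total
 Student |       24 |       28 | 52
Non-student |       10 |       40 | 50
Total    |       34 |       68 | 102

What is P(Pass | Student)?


P(Pass | Student) = 24/(24+28) = 24/52 = 6/13

P(Pass|Student) = 6/13 ≈ 46.15%


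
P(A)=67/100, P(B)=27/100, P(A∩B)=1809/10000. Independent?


P(A)×P(B) = 1809/10000
P(A∩B) = 1809/10000
Equal ✓ → Independent

Yes, independent


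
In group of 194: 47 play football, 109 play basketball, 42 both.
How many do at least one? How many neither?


|A∪B| = 47+109-42 = 114
Neither = 194-114 = 80

At least one: 114; Neither: 80


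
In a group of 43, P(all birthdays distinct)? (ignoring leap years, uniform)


P(all different) = Π(365-i)/365 for i=0..42
= (365/365)×(364/365)×...×(323/365)
= 0.076077

P ≈ 0.0761 ≈ 7.61%


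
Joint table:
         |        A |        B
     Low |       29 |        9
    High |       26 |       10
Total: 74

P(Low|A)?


P(Low|A) = 29/(29+26) = 29/55

P = 29/55 ≈ 52.73%


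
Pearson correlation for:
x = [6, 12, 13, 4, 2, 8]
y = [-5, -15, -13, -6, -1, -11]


n=6, Σx=45, Σy=-51, Σxy=-493, Σx²=433, Σy²=577
r = (6×(-493) - 45×(-51))/√((6×433 - 45²)(6×577 - (-51)²))
= -663/√(573×861) = -663/√493353 ≈ -663/702.3909 ≈ -0.9439

r ≈ -0.9439


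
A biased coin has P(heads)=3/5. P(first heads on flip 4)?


Geometric: P(X=4) = (1-p)^(k-1)×p = (2/5)^3×3/5 = 24/625

P(X=4) = 24/625 ≈ 3.84%


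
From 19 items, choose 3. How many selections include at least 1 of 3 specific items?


Complement: C(19,3) - C(16,3) = 969 - 560 = 409

409


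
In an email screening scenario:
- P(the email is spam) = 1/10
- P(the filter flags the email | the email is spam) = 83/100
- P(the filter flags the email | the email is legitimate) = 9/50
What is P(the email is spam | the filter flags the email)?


Using Bayes' theorem:
P(A|B) = P(B|A)·P(A) / P(B)

P(the filter flags the email) = 83/100 × 1/10 + 9/50 × 9/10
= 83/1000 + 81/500 = 49/200

P(the email is spam|the filter flags the email) = (83/1000) / (49/200) = 83/245

P(the email is spam|the filter flags the email) = 83/245 ≈ 33.88%


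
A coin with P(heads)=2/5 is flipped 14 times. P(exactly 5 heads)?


Binomial: P(X=5) = C(14,5)×p^5×(1-p)^9
= 2002 × 32/3125 × 19683/1953125 = 1260971712/6103515625

P(X=5) = 1260971712/6103515625 ≈ 20.66%


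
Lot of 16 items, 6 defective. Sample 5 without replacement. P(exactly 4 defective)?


Hypergeometric: C(6,4)×C(10,1)/C(16,5)
= 15×10/4368 = 25/728

P(X=4) = 25/728 ≈ 3.43%


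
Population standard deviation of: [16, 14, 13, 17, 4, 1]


Mean = 65/6
  (16-65/6)²=961/36
  (14-65/6)²=361/36
  (13-65/6)²=169/36
  (17-65/6)²=1369/36
  (4-65/6)²=1681/36
  (1-65/6)²=3481/36
Σ(x-μ)² = 1337/6
σ² = (1337/6)/6 = 1337/36

σ = √(1337/36) ≈ 6.0942


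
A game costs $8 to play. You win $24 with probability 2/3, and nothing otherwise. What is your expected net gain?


E[gain] = (24-8)×2/3 + (-8)×1/3
= 32/3 - 8/3 = 8

Expected net gain = $8 ≈ $8.00


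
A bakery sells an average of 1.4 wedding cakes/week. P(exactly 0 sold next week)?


Poisson(λ=1.4): P(X=0) = e^(-λ)×λ^k/k!
= e^(-1.4) × 1.4^0 / 0!
≈ 0.2465969639 × 1 / 1 ≈ 0.246597

P(X=0) ≈ 0.246597 ≈ 24.66%


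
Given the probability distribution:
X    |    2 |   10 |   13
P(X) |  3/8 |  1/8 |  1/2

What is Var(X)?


E[X] = 17/2
E[X²] = 197/2
Var(X) = E[X²] - (E[X])² = 197/2 - 289/4 = 105/4

Var(X) = 105/4 ≈ 26.2500


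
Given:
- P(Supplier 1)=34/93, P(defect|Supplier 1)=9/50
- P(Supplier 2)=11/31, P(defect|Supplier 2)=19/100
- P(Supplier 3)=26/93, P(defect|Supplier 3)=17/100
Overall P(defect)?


P(B) = Σ P(B|Aᵢ)×P(Aᵢ)
  9/50×34/93 = 51/775
  19/100×11/31 = 209/3100
  17/100×26/93 = 221/4650
Sum = 1681/9300

P(defect) = 1681/9300 ≈ 18.08%


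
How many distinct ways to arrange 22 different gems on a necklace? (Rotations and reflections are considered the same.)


Free circular arrangements: rotations and reflections both identified.
(n-1)!/2 = 21!/2 = 51090942171709440000/2 = 25545471085854720000

25545471085854720000


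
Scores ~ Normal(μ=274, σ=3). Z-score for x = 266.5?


z = (x - μ)/σ = (266.5 - 274)/3 = -2.5

z = -2.5


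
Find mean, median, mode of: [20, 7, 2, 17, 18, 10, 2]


Sorted: [2, 2, 7, 10, 17, 18, 20]
Mean = 76/7
Median = 10
Freq: {20: 1, 7: 1, 2: 2, 17: 1, 18: 1, 10: 1}
Mode: [2]

Mean=76/7, Median=10, Mode=2


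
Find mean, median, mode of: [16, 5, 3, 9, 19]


Sorted: [3, 5, 9, 16, 19]
Mean = 52/5
Median = 9
Freq: {16: 1, 5: 1, 3: 1, 9: 1, 19: 1}
Mode: No mode

Mean=52/5, Median=9, Mode=No mode


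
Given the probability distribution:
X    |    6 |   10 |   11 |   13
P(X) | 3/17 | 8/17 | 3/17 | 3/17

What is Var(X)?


E[X] = 10
E[X²] = 1778/17
Var(X) = E[X²] - (E[X])² = 1778/17 - 100 = 78/17

Var(X) = 78/17 ≈ 4.5882


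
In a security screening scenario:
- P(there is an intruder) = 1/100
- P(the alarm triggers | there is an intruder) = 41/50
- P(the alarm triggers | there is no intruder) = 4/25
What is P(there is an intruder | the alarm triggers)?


Using Bayes' theorem:
P(A|B) = P(B|A)·P(A) / P(B)

P(the alarm triggers) = 41/50 × 1/100 + 4/25 × 99/100
= 41/5000 + 99/625 = 833/5000

P(there is an intruder|the alarm triggers) = (41/5000) / (833/5000) = 41/833

P(there is an intruder|the alarm triggers) = 41/833 ≈ 4.92%


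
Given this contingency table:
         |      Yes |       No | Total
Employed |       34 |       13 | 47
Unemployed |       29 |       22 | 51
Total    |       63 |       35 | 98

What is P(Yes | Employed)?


P(Yes | Employed) = 34/(34+13) = 34/47

P(Yes|Employed) = 34/47 ≈ 72.34%


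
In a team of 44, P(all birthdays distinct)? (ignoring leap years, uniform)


P(all different) = Π(365-i)/365 for i=0..43
= (365/365)×(364/365)×...×(322/365)
= 0.067115

P ≈ 0.0671 ≈ 6.71%


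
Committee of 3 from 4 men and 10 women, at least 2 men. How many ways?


Count by #men:
  2M,1W: C(4,2)×C(10,1)=60
  3M,0W: C(4,3)×C(10,0)=4
Total = 64

64


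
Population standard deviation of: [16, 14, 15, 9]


Mean = 54/4 = 27/2
  (16-27/2)²=25/4
  (14-27/2)²=1/4
  (15-27/2)²=9/4
  (9-27/2)²=81/4
Σ(x-μ)² = 29
σ² = 29/4

σ = √(29/4) ≈ 2.6926


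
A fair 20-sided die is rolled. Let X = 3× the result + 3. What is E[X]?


E[die] = (1+20)/2 = 21/2
E[X] = 3×21/2 + 3 = 69/2

E[X] = 69/2


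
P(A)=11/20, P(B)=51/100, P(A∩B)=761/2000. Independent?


P(A)×P(B) = 561/2000
P(A∩B) = 761/2000
Not equal → NOT independent

No, not independent


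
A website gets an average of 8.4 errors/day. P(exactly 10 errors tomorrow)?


Poisson(λ=8.4): P(X=10) = e^(-λ)×λ^k/k!
= e^(-8.4) × 8.4^10 / 10!
≈ 0.0002248673242 × 1749012287.66 / 3628800 ≈ 0.108382

P(X=10) ≈ 0.108382 ≈ 10.84%


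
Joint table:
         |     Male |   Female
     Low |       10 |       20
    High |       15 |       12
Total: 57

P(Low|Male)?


P(Low|Male) = 10/(10+15) = 10/25 = 2/5

P = 2/5 ≈ 40.00%


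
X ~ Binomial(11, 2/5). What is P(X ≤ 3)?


P(X ≤ 3) = Σ P(X=i) for i=0..3
P(X=0) = 177147/48828125
P(X=1) = 1299078/48828125
P(X=2) = 866052/9765625
P(X=3) = 1732104/9765625
Sum = 2893401/9765625

P(X ≤ 3) = 2893401/9765625 ≈ 29.63%


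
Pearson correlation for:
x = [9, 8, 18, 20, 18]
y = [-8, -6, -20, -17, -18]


n=5, Σx=73, Σy=-69, Σxy=-1144, Σx²=1193, Σy²=1113
r = (5×(-1144) - 73×(-69))/√((5×1193 - 73²)(5×1113 - (-69)²))
= -683/√(636×804) = -683/√511344 ≈ -683/715.0832 ≈ -0.9551

r ≈ -0.9551


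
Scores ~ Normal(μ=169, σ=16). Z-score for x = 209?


z = (x - μ)/σ = (209 - 169)/16 = 2.5

z = 2.5


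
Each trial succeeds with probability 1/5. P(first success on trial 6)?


Geometric: P(X=6) = (1-p)^(k-1)×p = (4/5)^5×1/5 = 1024/15625

P(X=6) = 1024/15625 ≈ 6.55%


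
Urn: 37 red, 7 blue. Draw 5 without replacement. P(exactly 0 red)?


Hypergeometric: C(37,0)×C(7,5)/C(44,5)
= 1×21/1086008 = 3/155144

P(X=0) = 3/155144 ≈ 0.00%


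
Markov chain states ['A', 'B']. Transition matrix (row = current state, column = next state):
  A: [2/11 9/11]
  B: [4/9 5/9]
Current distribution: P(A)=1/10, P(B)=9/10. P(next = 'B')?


P(next=B) = Σᵢ P(now=i)×P(i→B)
= 1/10×9/11 + 9/10×5/9
= 9/110 + 1/2 = 32/55

P = 32/55 ≈ 0.5818


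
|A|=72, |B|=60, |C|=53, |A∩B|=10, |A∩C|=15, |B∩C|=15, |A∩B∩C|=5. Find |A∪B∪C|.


|A∪B∪C| = 72+60+53-10-15-15+5 = 150

|A∪B∪C| = 150


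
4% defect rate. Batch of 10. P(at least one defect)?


P(all good) = (24/25)^10 = 63403380965376/95367431640625
P(≥1 defect) = 31964050675249/95367431640625

P = 31964050675249/95367431640625 ≈ 33.52%


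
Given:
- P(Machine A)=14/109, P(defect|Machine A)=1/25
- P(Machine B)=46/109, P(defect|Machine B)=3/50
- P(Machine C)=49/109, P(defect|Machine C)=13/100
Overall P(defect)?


P(B) = Σ P(B|Aᵢ)×P(Aᵢ)
  1/25×14/109 = 14/2725
  3/50×46/109 = 69/2725
  13/100×49/109 = 637/10900
Sum = 969/10900

P(defect) = 969/10900 ≈ 8.89%


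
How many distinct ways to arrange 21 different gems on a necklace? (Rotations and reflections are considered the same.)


Free circular arrangements: rotations and reflections both identified.
(n-1)!/2 = 20!/2 = 2432902008176640000/2 = 1216451004088320000

1216451004088320000


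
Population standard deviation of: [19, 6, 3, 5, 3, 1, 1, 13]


Mean = 51/8
  (19-51/8)²=10201/64
  (6-51/8)²=9/64
  (3-51/8)²=729/64
  (5-51/8)²=121/64
  (3-51/8)²=729/64
  (1-51/8)²=1849/64
  (1-51/8)²=1849/64
  (13-51/8)²=2809/64
Σ(x-μ)² = 2287/8
σ² = (2287/8)/8 = 2287/64

σ = √(2287/64) ≈ 5.9778


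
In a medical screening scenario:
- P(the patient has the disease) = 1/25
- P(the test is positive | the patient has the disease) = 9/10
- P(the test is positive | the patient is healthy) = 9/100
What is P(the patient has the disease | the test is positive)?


Using Bayes' theorem:
P(A|B) = P(B|A)·P(A) / P(B)

P(the test is positive) = 9/10 × 1/25 + 9/100 × 24/25
= 9/250 + 54/625 = 153/1250

P(the patient has the disease|the test is positive) = (9/250) / (153/1250) = 5/17

P(the patient has the disease|the test is positive) = 5/17 ≈ 29.41%


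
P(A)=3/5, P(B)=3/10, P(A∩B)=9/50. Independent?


P(A)×P(B) = 9/50
P(A∩B) = 9/50
Equal ✓ → Independent

Yes, independent


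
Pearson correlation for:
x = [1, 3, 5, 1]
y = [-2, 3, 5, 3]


n=4, Σx=10, Σy=9, Σxy=35, Σx²=36, Σy²=47
r = (4×35 - 10×9)/√((4×36 - 10²)(4×47 - 9²))
= 50/√(44×107) = 50/√4708 ≈ 50/68.6149 ≈ 0.7287

r ≈ 0.7287


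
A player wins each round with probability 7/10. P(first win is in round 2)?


Geometric: P(X=2) = (1-p)^(k-1)×p = (3/10)^1×7/10 = 21/100

P(X=2) = 21/100 ≈ 21.00%


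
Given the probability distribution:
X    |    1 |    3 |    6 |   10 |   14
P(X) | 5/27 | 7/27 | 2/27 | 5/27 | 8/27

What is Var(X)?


E[X] = 200/27
E[X²] = 736/9
Var(X) = E[X²] - (E[X])² = 736/9 - 40000/729 = 19616/729

Var(X) = 19616/729 ≈ 26.9081


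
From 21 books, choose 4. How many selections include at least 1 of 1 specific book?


Complement: C(21,4) - C(20,4) = 5985 - 4845 = 1140

1140


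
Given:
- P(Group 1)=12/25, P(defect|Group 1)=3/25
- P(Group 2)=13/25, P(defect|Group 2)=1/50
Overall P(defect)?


P(B) = Σ P(B|Aᵢ)×P(Aᵢ)
  3/25×12/25 = 36/625
  1/50×13/25 = 13/1250
Sum = 17/250

P(defect) = 17/250 ≈ 6.80%


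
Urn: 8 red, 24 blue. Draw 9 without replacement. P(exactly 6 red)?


Hypergeometric: C(8,6)×C(24,3)/C(32,9)
= 28×2024/28048800 = 1771/876525

P(X=6) = 1771/876525 ≈ 0.20%


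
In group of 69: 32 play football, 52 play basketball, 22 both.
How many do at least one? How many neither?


|A∪B| = 32+52-22 = 62
Neither = 69-62 = 7

At least one: 62; Neither: 7


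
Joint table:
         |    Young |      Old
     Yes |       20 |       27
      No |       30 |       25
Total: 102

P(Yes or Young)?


P(Yes∨Young) = P(Yes) + P(Young) - P(Yes∧Young)
= (47 + 50 - 20)/102 = 77/102

P = 77/102 ≈ 75.49%


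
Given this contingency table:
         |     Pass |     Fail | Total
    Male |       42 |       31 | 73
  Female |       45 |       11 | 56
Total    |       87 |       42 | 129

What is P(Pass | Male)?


P(Pass | Male) = 42/(42+31) = 42/73

P(Pass|Male) = 42/73 ≈ 57.53%


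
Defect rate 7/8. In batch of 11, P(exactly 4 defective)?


Binomial: P(X=4) = C(11,4)×p^4×(1-p)^7
= 330 × 2401/4096 × 1/2097152 = 396165/4294967296

P(X=4) = 396165/4294967296 ≈ 0.01%


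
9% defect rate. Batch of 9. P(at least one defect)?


P(all good) = (91/100)^9 = 427929800129788411/1000000000000000000
P(≥1 defect) = 572070199870211589/1000000000000000000

P = 572070199870211589/1000000000000000000 ≈ 57.21%


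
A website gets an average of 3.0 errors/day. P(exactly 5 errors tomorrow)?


Poisson(λ=3.0): P(X=5) = e^(-λ)×λ^k/k!
= e^(-3.0) × 3.0^5 / 5!
≈ 0.04978706837 × 243 / 120 ≈ 0.100819

P(X=5) ≈ 0.100819 ≈ 10.08%


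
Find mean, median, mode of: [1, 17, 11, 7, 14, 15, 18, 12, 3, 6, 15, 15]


Sorted: [1, 3, 6, 7, 11, 12, 14, 15, 15, 15, 17, 18]
Mean = 134/12 = 67/6
Median = 13
Freq: {1: 1, 17: 1, 11: 1, 7: 1, 14: 1, 15: 3, 18: 1, 12: 1, 3: 1, 6: 1}
Mode: [15]

Mean=67/6, Median=13, Mode=15


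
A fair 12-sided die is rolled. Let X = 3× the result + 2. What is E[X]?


E[die] = (1+12)/2 = 13/2
E[X] = 3×13/2 + 2 = 43/2

E[X] = 43/2


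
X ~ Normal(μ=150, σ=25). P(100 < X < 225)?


z₁=(100-150)/25=-2.0, z₂=(225-150)/25=3.0
P = Φ(3.0) - Φ(-2.0) = 0.998650 - 0.022750 = 0.975900 ≈ 0.9759

P(100 < X < 225) ≈ 0.9759


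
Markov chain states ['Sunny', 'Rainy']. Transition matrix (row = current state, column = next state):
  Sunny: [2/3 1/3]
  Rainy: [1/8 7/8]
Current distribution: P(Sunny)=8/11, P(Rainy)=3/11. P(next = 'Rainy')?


P(next=Rainy) = Σᵢ P(now=i)×P(i→Rainy)
= 8/11×1/3 + 3/11×7/8
= 8/33 + 21/88 = 127/264

P = 127/264 ≈ 0.4811


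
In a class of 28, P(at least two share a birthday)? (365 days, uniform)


P(all different) = Π(365-i)/365 for i=0..27
= 0.345539
P(match) = 1 - 0.345539 = 0.654461

P ≈ 0.6545 ≈ 65.45%


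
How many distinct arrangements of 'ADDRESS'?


Letters: 7, freq: {'A': 1, 'D': 2, 'R': 1, 'E': 1, 'S': 2}
7!/(1!×2!×1!×1!×2!) = 5040/4 = 1260

1260


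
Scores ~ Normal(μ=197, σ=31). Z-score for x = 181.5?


z = (x - μ)/σ = (181.5 - 197)/31 = -0.5

z = -0.5


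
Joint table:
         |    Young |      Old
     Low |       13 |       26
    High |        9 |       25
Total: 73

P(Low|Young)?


P(Low|Young) = 13/(13+9) = 13/22

P = 13/22 ≈ 59.09%


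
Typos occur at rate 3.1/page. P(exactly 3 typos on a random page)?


Poisson(λ=3.1): P(X=3) = e^(-λ)×λ^k/k!
= e^(-3.1) × 3.1^3 / 3!
≈ 0.04504920239 × 29.791 / 6 ≈ 0.223677

P(X=3) ≈ 0.223677 ≈ 22.37%


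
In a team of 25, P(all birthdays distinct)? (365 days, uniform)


P(all different) = Π(365-i)/365 for i=0..24
= (365/365)×(364/365)×...×(341/365)
= 0.431300

P ≈ 0.4313 ≈ 43.13%


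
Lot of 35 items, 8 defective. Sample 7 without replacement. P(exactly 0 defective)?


Hypergeometric: C(8,0)×C(27,7)/C(35,7)
= 1×888030/6724520 = 8073/61132

P(X=0) = 8073/61132 ≈ 13.21%


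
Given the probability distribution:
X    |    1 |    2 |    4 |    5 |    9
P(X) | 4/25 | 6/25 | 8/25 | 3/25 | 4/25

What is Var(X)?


E[X] = 99/25
E[X²] = 111/5
Var(X) = E[X²] - (E[X])² = 111/5 - 9801/625 = 4074/625

Var(X) = 4074/625 ≈ 6.5184


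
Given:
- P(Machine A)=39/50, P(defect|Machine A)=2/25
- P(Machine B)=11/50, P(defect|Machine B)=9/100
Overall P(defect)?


P(B) = Σ P(B|Aᵢ)×P(Aᵢ)
  2/25×39/50 = 39/625
  9/100×11/50 = 99/5000
Sum = 411/5000

P(defect) = 411/5000 ≈ 8.22%


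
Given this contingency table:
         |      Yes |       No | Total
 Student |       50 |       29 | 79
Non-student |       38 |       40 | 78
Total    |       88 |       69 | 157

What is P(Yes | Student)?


P(Yes | Student) = 50/(50+29) = 50/79

P(Yes|Student) = 50/79 ≈ 63.29%


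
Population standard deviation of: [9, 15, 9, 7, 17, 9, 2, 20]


Mean = 88/8 = 11
  (9-11)²=4
  (15-11)²=16
  (9-11)²=4
  (7-11)²=16
  (17-11)²=36
  (9-11)²=4
  (2-11)²=81
  (20-11)²=81
Σ(x-μ)² = 242
σ² = 242/8 = 121/4

σ = √(121/4) ≈ 5.5000


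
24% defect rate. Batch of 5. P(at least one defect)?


P(all good) = (19/25)^5 = 2476099/9765625
P(≥1 defect) = 7289526/9765625

P = 7289526/9765625 ≈ 74.64%


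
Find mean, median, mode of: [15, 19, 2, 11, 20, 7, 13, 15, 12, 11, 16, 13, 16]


Sorted: [2, 7, 11, 11, 12, 13, 13, 15, 15, 16, 16, 19, 20]
Mean = 170/13
Median = 13
Freq: {15: 2, 19: 1, 2: 1, 11: 2, 20: 1, 7: 1, 13: 2, 12: 1, 16: 2}
Mode: [11, 13, 15, 16]

Mean=170/13, Median=13, Mode=[11, 13, 15, 16]


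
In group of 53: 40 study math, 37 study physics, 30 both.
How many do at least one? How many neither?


|A∪B| = 40+37-30 = 47
Neither = 53-47 = 6

At least one: 47; Neither: 6


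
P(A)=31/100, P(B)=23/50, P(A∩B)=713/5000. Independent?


P(A)×P(B) = 713/5000
P(A∩B) = 713/5000
Equal ✓ → Independent

Yes, independent


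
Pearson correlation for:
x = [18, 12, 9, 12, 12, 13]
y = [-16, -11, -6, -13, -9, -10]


n=6, Σx=76, Σy=-65, Σxy=-868, Σx²=1006, Σy²=763
r = (6×(-868) - 76×(-65))/√((6×1006 - 76²)(6×763 - (-65)²))
= -268/√(260×353) = -268/√91780 ≈ -268/302.9521 ≈ -0.8846

r ≈ -0.8846


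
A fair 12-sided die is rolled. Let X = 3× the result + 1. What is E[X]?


E[die] = (1+12)/2 = 13/2
E[X] = 3×13/2 + 1 = 41/2

E[X] = 41/2


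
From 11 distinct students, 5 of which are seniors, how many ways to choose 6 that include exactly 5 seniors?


Choose 5 of the 5 seniors and 1 of the other 6 students:
C(5,5)×C(6,1) = 1×6 = 6

6


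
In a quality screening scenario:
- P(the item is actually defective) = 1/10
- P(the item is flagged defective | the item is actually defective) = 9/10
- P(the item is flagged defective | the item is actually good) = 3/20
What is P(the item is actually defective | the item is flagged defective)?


Using Bayes' theorem:
P(A|B) = P(B|A)·P(A) / P(B)

P(the item is flagged defective) = 9/10 × 1/10 + 3/20 × 9/10
= 9/100 + 27/200 = 9/40

P(the item is actually defective|the item is flagged defective) = (9/100) / (9/40) = 2/5

P(the item is actually defective|the item is flagged defective) = 2/5 ≈ 40.00%


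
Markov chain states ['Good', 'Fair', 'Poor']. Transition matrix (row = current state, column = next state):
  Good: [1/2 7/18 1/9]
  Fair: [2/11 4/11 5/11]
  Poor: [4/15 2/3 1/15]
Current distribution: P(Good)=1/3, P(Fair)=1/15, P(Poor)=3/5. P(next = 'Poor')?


P(next=Poor) = Σᵢ P(now=i)×P(i→Poor)
= 1/3×1/9 + 1/15×5/11 + 3/5×1/15
= 1/27 + 1/33 + 1/25 = 797/7425

P = 797/7425 ≈ 0.1073


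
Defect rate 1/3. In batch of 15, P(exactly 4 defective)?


Binomial: P(X=4) = C(15,4)×p^4×(1-p)^11
= 1365 × 1/81 × 2048/177147 = 931840/4782969

P(X=4) = 931840/4782969 ≈ 19.48%


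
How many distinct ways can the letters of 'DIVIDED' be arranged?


Letters: 7, freq: {'D': 3, 'I': 2, 'V': 1, 'E': 1}
7!/(3!×2!×1!×1!) = 5040/12 = 420

420


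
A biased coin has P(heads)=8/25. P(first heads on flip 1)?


Geometric: P(X=1) = (1-p)^(k-1)×p = (17/25)^0×8/25 = 8/25

P(X=1) = 8/25 ≈ 32.00%


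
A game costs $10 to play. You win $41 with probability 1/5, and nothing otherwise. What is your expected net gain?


E[gain] = (41-10)×1/5 + (-10)×4/5
= 31/5 - 8 = -9/5

Expected net gain = $-9/5 ≈ $-1.80


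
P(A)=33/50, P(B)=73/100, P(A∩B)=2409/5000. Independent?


P(A)×P(B) = 2409/5000
P(A∩B) = 2409/5000
Equal ✓ → Independent

Yes, independent


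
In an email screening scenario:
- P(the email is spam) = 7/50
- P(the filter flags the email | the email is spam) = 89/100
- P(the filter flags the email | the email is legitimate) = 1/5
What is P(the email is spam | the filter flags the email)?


Using Bayes' theorem:
P(A|B) = P(B|A)·P(A) / P(B)

P(the filter flags the email) = 89/100 × 7/50 + 1/5 × 43/50
= 623/5000 + 43/250 = 1483/5000

P(the email is spam|the filter flags the email) = (623/5000) / (1483/5000) = 623/1483

P(the email is spam|the filter flags the email) = 623/1483 ≈ 42.01%


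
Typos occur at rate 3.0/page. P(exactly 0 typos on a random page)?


Poisson(λ=3.0): P(X=0) = e^(-λ)×λ^k/k!
= e^(-3.0) × 3.0^0 / 0!
≈ 0.04978706837 × 1 / 1 ≈ 0.049787

P(X=0) ≈ 0.049787 ≈ 4.98%


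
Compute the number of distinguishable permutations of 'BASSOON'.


Letters: 7, freq: {'B': 1, 'A': 1, 'S': 2, 'O': 2, 'N': 1}
7!/(1!×1!×2!×2!×1!) = 5040/4 = 1260

1260


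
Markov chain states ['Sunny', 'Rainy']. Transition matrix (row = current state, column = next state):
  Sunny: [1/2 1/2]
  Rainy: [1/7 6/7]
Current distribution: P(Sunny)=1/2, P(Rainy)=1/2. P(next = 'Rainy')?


P(next=Rainy) = Σᵢ P(now=i)×P(i→Rainy)
= 1/2×1/2 + 1/2×6/7
= 1/4 + 3/7 = 19/28

P = 19/28 ≈ 0.6786


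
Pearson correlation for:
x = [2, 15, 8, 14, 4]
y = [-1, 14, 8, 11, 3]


n=5, Σx=43, Σy=35, Σxy=438, Σx²=505, Σy²=391
r = (5×438 - 43×35)/√((5×505 - 43²)(5×391 - 35²))
= 685/√(676×730) = 685/√493480 ≈ 685/702.4813 ≈ 0.9751

r ≈ 0.9751


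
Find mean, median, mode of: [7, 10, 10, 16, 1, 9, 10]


Sorted: [1, 7, 9, 10, 10, 10, 16]
Mean = 63/7 = 9
Median = 10
Freq: {7: 1, 10: 3, 16: 1, 1: 1, 9: 1}
Mode: [10]

Mean=9, Median=10, Mode=10


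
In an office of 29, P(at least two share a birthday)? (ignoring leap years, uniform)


P(all different) = Π(365-i)/365 for i=0..28
= 0.319031
P(match) = 1 - 0.319031 = 0.680969

P ≈ 0.6810 ≈ 68.10%


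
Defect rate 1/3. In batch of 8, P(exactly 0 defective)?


Binomial: P(X=0) = C(8,0)×p^0×(1-p)^8
= 1 × 1 × 256/6561 = 256/6561

P(X=0) = 256/6561 ≈ 3.90%


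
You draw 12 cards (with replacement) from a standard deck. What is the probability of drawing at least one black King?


P(not a black King) = 50/52 = 25/26
P(none in 12 draws) = (25/26)^12 = 59604644775390625/95428956661682176
P(≥1 black King) = 1 - 59604644775390625/95428956661682176 = 35824311886291551/95428956661682176

P = 35824311886291551/95428956661682176 ≈ 37.54%


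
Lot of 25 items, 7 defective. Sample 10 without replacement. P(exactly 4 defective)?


Hypergeometric: C(7,4)×C(18,6)/C(25,10)
= 35×18564/3268760 = 1911/9614

P(X=4) = 1911/9614 ≈ 19.88%


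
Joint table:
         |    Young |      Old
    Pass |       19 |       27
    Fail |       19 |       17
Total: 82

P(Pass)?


P(Pass) = (19+27)/82 = 46/82 = 23/41

P(Pass) = 23/41 ≈ 56.10%


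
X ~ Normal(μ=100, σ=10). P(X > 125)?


z = (125-100)/10 = 2.5
P(X > 125) = 1 - P(Z ≤ 2.5) = 1 - 0.9938 = 0.0062

P(X > 125) ≈ 0.0062


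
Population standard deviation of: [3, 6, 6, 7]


Mean = 22/4 = 11/2
  (3-11/2)²=25/4
  (6-11/2)²=1/4
  (6-11/2)²=1/4
  (7-11/2)²=9/4
Σ(x-μ)² = 9
σ² = 9/4

σ = √(9/4) ≈ 1.5000


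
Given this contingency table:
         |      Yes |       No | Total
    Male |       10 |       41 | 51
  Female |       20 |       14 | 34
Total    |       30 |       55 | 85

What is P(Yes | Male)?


P(Yes | Male) = 10/(10+41) = 10/51

P(Yes|Male) = 10/51 ≈ 19.61%


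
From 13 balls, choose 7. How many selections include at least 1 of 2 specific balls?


Complement: C(13,7) - C(11,7) = 1716 - 330 = 1386

1386


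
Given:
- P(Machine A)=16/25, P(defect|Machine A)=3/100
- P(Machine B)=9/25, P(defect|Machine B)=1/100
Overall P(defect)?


P(B) = Σ P(B|Aᵢ)×P(Aᵢ)
  3/100×16/25 = 12/625
  1/100×9/25 = 9/2500
Sum = 57/2500

P(defect) = 57/2500 ≈ 2.28%


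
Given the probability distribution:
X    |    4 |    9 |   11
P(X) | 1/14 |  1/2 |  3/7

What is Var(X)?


E[X] = 19/2
E[X²] = 187/2
Var(X) = E[X²] - (E[X])² = 187/2 - 361/4 = 13/4

Var(X) = 13/4 ≈ 3.2500


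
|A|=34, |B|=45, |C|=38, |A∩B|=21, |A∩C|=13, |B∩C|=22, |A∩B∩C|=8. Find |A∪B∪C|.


|A∪B∪C| = 34+45+38-21-13-22+8 = 69

|A∪B∪C| = 69


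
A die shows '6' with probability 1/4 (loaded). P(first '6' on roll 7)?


Geometric: P(X=7) = (1-p)^(k-1)×p = (3/4)^6×1/4 = 729/16384

P(X=7) = 729/16384 ≈ 4.45%


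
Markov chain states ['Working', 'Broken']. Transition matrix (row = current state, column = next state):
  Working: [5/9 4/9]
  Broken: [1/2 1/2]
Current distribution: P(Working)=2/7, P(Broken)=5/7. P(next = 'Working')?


P(next=Working) = Σᵢ P(now=i)×P(i→Working)
= 2/7×5/9 + 5/7×1/2
= 10/63 + 5/14 = 65/126

P = 65/126 ≈ 0.5159


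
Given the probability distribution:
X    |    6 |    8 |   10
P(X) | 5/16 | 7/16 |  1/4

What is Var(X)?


E[X] = 63/8
E[X²] = 257/4
Var(X) = E[X²] - (E[X])² = 257/4 - 3969/64 = 143/64

Var(X) = 143/64 ≈ 2.2344


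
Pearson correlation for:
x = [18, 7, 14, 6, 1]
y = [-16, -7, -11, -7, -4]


n=5, Σx=46, Σy=-45, Σxy=-537, Σx²=606, Σy²=491
r = (5×(-537) - 46×(-45))/√((5×606 - 46²)(5×491 - (-45)²))
= -615/√(914×430) = -615/√393020 ≈ -615/626.9131 ≈ -0.9810

r ≈ -0.9810


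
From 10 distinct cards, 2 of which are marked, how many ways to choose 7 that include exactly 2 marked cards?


Choose 2 of the 2 marked cards and 5 of the other 8 cards:
C(2,2)×C(8,5) = 1×56 = 56

56


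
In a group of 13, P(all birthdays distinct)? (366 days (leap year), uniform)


P(all different) = Π(366-i)/366 for i=0..12
= (366/366)×(365/366)×...×(354/366)
= 0.806071

P ≈ 0.8061 ≈ 80.61%


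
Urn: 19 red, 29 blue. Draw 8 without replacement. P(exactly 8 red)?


Hypergeometric: C(19,8)×C(29,0)/C(48,8)
= 75582×1/377348994 = 4199/20963833

P(X=8) = 4199/20963833 ≈ 0.02%


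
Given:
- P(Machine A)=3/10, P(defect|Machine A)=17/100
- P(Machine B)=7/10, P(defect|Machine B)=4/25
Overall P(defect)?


P(B) = Σ P(B|Aᵢ)×P(Aᵢ)
  17/100×3/10 = 51/1000
  4/25×7/10 = 14/125
Sum = 163/1000

P(defect) = 163/1000 ≈ 16.30%


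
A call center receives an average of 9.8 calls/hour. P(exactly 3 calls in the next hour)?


Poisson(λ=9.8): P(X=3) = e^(-λ)×λ^k/k!
= e^(-9.8) × 9.8^3 / 3!
≈ 5.545159943e-05 × 941.192 / 6 ≈ 0.008698

P(X=3) ≈ 0.008698 ≈ 0.87%


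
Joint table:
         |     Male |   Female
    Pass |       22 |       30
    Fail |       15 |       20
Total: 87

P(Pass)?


P(Pass) = (22+30)/87 = 52/87

P(Pass) = 52/87 ≈ 59.77%


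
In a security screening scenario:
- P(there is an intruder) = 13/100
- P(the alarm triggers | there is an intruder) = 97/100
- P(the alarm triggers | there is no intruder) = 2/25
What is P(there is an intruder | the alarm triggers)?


Using Bayes' theorem:
P(A|B) = P(B|A)·P(A) / P(B)

P(the alarm triggers) = 97/100 × 13/100 + 2/25 × 87/100
= 1261/10000 + 87/1250 = 1957/10000

P(there is an intruder|the alarm triggers) = (1261/10000) / (1957/10000) = 1261/1957

P(there is an intruder|the alarm triggers) = 1261/1957 ≈ 64.44%


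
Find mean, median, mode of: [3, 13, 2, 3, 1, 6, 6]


Sorted: [1, 2, 3, 3, 6, 6, 13]
Mean = 34/7
Median = 3
Freq: {3: 2, 13: 1, 2: 1, 1: 1, 6: 2}
Mode: [3, 6]

Mean=34/7, Median=3, Mode=[3, 6]


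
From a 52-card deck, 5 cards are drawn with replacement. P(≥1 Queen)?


P(not a Queen) = 48/52 = 12/13
P(none in 5 draws) = (12/13)^5 = 248832/371293
P(≥1 Queen) = 1 - 248832/371293 = 122461/371293

P = 122461/371293 ≈ 32.98%


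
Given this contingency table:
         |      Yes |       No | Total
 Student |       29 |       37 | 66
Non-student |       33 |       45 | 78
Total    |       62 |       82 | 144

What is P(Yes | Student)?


P(Yes | Student) = 29/(29+37) = 29/66

P(Yes|Student) = 29/66 ≈ 43.94%


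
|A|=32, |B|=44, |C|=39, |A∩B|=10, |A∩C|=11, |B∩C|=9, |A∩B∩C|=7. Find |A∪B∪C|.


|A∪B∪C| = 32+44+39-10-11-9+7 = 92

|A∪B∪C| = 92


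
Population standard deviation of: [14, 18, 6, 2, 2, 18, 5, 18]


Mean = 83/8
  (14-83/8)²=841/64
  (18-83/8)²=3721/64
  (6-83/8)²=1225/64
  (2-83/8)²=4489/64
  (2-83/8)²=4489/64
  (18-83/8)²=3721/64
  (5-83/8)²=1849/64
  (18-83/8)²=3721/64
Σ(x-μ)² = 3007/8
σ² = (3007/8)/8 = 3007/64

σ = √(3007/64) ≈ 6.8545


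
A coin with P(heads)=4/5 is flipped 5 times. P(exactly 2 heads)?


Binomial: P(X=2) = C(5,2)×p^2×(1-p)^3
= 10 × 16/25 × 1/125 = 32/625

P(X=2) = 32/625 ≈ 5.12%


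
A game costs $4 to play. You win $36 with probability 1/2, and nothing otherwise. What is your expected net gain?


E[gain] = (36-4)×1/2 + (-4)×1/2
= 16 - 2 = 14

Expected net gain = $14 ≈ $14.00


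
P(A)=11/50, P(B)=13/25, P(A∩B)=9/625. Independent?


P(A)×P(B) = 143/1250
P(A∩B) = 9/625
Not equal → NOT independent

No, not independent


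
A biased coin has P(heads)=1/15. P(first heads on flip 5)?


Geometric: P(X=5) = (1-p)^(k-1)×p = (14/15)^4×1/15 = 38416/759375

P(X=5) = 38416/759375 ≈ 5.06%


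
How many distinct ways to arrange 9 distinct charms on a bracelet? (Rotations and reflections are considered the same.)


Free circular arrangements: rotations and reflections both identified.
(n-1)!/2 = 8!/2 = 40320/2 = 20160

20160


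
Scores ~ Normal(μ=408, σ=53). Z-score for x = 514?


z = (x - μ)/σ = (514 - 408)/53 = 2.0

z = 2.0


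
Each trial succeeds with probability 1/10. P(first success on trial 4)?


Geometric: P(X=4) = (1-p)^(k-1)×p = (9/10)^3×1/10 = 729/10000

P(X=4) = 729/10000 ≈ 7.29%


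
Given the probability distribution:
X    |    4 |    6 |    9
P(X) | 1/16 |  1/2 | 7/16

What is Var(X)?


E[X] = 115/16
E[X²] = 871/16
Var(X) = E[X²] - (E[X])² = 871/16 - 13225/256 = 711/256

Var(X) = 711/256 ≈ 2.7773


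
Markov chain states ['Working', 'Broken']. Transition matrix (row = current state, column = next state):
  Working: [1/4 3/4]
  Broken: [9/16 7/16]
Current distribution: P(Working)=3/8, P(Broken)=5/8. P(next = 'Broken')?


P(next=Broken) = Σᵢ P(now=i)×P(i→Broken)
= 3/8×3/4 + 5/8×7/16
= 9/32 + 35/128 = 71/128

P = 71/128 ≈ 0.5547


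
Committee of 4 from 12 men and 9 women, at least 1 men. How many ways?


Count by #men:
  1M,3W: C(12,1)×C(9,3)=1008
  2M,2W: C(12,2)×C(9,2)=2376
  3M,1W: C(12,3)×C(9,1)=1980
  4M,0W: C(12,4)×C(9,0)=495
Total = 5859

5859


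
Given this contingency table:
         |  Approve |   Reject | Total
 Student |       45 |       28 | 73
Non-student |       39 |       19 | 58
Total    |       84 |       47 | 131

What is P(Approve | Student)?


P(Approve | Student) = 45/(45+28) = 45/73

P(Approve|Student) = 45/73 ≈ 61.64%


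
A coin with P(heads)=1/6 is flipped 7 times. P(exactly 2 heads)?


Binomial: P(X=2) = C(7,2)×p^2×(1-p)^5
= 21 × 1/36 × 3125/7776 = 21875/93312

P(X=2) = 21875/93312 ≈ 23.44%
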